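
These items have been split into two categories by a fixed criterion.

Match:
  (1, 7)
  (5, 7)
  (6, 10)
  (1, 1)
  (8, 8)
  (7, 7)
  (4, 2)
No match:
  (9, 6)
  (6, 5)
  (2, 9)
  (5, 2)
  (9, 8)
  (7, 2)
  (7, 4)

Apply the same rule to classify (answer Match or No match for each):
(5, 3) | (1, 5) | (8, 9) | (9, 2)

'Match' ⟺ sum is even.
(5, 3) — 5+3 = 8, hence Match.
(1, 5) — 1+5 = 6, hence Match.
(8, 9) — 8+9 = 17, hence No match.
(9, 2) — 9+2 = 11, hence No match.

Match, Match, No match, No match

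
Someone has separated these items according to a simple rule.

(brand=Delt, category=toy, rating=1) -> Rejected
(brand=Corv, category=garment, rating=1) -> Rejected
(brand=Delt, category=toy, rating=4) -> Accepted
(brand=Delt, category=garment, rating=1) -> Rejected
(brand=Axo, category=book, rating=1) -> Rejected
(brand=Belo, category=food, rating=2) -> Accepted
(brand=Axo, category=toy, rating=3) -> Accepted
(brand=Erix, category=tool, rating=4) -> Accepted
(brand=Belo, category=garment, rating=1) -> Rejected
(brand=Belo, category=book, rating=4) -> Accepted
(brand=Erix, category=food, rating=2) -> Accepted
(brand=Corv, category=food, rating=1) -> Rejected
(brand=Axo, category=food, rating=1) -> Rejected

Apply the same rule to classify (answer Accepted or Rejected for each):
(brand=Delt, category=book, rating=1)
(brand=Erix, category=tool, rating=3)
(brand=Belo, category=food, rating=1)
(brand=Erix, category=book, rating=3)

All 'Accepted' examples share one property — rating ≥ 2 — and every 'Rejected' example lacks it.
Rejected: (brand=Delt, category=book, rating=1), since rating = 1. Accepted: (brand=Erix, category=tool, rating=3), since rating = 3. Rejected: (brand=Belo, category=food, rating=1), since rating = 1. Accepted: (brand=Erix, category=book, rating=3), since rating = 3.

Rejected, Accepted, Rejected, Accepted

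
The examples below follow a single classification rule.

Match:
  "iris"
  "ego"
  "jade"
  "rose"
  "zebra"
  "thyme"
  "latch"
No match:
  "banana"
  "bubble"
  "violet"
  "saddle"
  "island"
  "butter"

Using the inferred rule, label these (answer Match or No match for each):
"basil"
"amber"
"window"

Match, Match, No match

'Match' ⟺ length ≤ 5.
"basil" → length 5 → Match.
"amber" → length 5 → Match.
"window" → length 6 → No match.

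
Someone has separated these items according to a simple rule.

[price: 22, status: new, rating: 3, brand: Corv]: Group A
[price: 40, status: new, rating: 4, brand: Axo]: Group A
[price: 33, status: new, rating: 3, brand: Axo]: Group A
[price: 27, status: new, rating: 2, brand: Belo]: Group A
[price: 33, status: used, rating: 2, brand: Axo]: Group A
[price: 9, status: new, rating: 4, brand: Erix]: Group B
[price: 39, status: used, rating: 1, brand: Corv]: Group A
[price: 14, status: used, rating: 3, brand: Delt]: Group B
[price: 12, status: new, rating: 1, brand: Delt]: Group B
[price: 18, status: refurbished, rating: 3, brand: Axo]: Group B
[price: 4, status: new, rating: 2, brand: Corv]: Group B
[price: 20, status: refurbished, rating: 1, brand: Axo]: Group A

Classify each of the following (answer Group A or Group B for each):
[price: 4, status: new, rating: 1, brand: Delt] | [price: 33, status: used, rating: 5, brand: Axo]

Group B, Group A

The pattern is that an item is 'Group A' exactly when: price ≥ 20.
Group B: [price: 4, status: new, rating: 1, brand: Delt], since price = 4. Group A: [price: 33, status: used, rating: 5, brand: Axo], since price = 33.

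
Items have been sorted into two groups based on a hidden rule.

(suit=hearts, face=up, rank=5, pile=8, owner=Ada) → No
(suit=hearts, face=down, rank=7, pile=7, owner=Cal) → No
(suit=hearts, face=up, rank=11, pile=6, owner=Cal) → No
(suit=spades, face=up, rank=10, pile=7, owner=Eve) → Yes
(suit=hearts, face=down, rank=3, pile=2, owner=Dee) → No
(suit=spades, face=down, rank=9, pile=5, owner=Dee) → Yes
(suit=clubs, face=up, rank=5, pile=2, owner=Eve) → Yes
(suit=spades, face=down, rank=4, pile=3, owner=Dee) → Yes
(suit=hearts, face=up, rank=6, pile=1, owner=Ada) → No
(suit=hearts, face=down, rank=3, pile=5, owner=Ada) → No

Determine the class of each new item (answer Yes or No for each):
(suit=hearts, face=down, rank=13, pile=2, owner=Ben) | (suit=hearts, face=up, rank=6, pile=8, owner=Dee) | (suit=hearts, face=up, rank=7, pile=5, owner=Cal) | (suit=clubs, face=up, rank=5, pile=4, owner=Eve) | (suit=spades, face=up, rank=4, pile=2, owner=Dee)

No, No, No, Yes, Yes

Rule: suit is not hearts. This holds for each 'Yes' example and fails for each 'No' one.
(suit=hearts, face=down, rank=13, pile=2, owner=Ben) → suit is hearts → No. (suit=hearts, face=up, rank=6, pile=8, owner=Dee) → suit is hearts → No. (suit=hearts, face=up, rank=7, pile=5, owner=Cal) → suit is hearts → No. (suit=clubs, face=up, rank=5, pile=4, owner=Eve) → suit is clubs → Yes. (suit=spades, face=up, rank=4, pile=2, owner=Dee) → suit is spades → Yes.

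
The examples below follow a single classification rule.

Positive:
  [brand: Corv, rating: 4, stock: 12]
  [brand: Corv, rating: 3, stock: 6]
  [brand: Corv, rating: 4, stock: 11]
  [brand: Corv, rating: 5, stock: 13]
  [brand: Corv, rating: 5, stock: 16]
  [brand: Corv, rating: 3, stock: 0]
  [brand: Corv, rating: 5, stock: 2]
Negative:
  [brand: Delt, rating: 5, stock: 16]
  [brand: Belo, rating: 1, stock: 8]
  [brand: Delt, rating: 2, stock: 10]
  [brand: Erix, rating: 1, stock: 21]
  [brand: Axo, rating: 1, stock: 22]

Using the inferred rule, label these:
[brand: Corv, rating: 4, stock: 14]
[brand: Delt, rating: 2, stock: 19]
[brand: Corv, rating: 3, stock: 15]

Comparing the two groups points to one rule — brand is Corv.
Positive: [brand: Corv, rating: 4, stock: 14], since brand is Corv. Negative: [brand: Delt, rating: 2, stock: 19], since brand is Delt. Positive: [brand: Corv, rating: 3, stock: 15], since brand is Corv.

Positive, Negative, Positive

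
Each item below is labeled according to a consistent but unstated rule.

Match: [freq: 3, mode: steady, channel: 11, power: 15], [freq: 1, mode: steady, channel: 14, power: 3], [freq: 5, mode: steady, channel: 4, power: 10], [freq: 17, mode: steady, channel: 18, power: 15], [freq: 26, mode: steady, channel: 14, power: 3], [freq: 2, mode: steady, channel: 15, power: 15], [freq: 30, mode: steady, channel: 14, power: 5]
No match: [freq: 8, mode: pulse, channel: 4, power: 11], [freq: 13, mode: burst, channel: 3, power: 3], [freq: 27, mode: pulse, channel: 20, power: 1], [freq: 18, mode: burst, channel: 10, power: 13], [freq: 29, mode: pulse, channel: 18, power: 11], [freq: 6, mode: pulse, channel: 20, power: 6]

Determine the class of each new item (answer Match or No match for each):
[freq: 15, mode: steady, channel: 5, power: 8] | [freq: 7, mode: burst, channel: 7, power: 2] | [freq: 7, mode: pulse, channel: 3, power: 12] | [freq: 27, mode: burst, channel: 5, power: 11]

The classifier is using: mode is steady.

Match, No match, No match, No match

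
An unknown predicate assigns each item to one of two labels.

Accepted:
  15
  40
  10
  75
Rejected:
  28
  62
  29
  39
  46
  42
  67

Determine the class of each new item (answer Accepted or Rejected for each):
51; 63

Rejected, Rejected

A rule that fits every label: multiple of 5 — true of each 'Accepted' example, false of each 'Rejected' one.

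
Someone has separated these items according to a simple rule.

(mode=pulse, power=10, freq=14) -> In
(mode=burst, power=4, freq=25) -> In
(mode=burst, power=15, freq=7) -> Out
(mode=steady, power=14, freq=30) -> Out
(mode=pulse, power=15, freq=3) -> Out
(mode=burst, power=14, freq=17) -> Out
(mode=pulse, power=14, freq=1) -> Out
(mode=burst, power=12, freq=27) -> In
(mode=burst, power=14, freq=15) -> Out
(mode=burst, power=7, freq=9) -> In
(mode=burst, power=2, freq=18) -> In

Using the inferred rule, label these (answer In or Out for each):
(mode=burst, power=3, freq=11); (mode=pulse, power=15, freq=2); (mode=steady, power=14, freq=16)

In, Out, Out

The simplest hypothesis consistent with all the labels is: power ≤ 12.
(mode=burst, power=3, freq=11): power = 3, meets the rule → In.
(mode=pulse, power=15, freq=2): power = 15, does not pass → Out.
(mode=steady, power=14, freq=16): power = 14, does not pass → Out.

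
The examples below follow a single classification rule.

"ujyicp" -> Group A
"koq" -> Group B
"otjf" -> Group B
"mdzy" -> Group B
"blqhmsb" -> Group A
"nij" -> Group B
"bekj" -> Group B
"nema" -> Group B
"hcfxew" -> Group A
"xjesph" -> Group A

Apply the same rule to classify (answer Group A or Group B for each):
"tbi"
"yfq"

Group B, Group B

'Group A' ⟺ length ≥ 6.
"tbi": Group B (length 3). "yfq": Group B (length 3).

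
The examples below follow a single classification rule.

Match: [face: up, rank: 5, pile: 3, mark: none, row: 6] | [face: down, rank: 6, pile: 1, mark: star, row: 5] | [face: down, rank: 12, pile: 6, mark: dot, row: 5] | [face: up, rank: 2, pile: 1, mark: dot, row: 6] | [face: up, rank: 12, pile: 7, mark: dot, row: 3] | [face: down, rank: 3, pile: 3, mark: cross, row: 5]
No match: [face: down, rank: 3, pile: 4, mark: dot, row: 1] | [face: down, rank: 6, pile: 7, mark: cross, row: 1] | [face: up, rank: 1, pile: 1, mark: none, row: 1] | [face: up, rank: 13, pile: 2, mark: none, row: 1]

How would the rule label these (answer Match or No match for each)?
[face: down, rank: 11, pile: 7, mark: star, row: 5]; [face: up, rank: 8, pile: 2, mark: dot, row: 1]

One predicate separates the groups cleanly: row ≥ 3.
[face: down, rank: 11, pile: 7, mark: star, row: 5]: row = 5 — matches, so Match. [face: up, rank: 8, pile: 2, mark: dot, row: 1]: row = 1 — doesn't match, so No match.

Match, No match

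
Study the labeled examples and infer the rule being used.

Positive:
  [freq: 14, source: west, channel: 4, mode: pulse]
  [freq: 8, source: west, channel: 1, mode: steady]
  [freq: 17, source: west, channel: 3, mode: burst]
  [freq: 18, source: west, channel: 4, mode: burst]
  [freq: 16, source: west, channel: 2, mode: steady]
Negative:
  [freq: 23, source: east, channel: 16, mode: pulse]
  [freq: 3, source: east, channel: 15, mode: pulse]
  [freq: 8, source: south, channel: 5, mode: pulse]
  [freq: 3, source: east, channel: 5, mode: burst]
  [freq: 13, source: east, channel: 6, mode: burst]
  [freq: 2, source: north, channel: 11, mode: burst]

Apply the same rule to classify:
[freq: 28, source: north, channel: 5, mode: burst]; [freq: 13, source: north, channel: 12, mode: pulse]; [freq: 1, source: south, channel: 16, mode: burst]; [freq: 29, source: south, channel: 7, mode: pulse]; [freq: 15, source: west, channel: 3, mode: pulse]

All 'Positive' examples share one property — source is west — and every 'Negative' example lacks it.
[freq: 28, source: north, channel: 5, mode: burst] — source is north, hence Negative.
[freq: 13, source: north, channel: 12, mode: pulse] — source is north, hence Negative.
[freq: 1, source: south, channel: 16, mode: burst] — source is south, hence Negative.
[freq: 29, source: south, channel: 7, mode: pulse] — source is south, hence Negative.
[freq: 15, source: west, channel: 3, mode: pulse] — source is west, hence Positive.

Negative, Negative, Negative, Negative, Positive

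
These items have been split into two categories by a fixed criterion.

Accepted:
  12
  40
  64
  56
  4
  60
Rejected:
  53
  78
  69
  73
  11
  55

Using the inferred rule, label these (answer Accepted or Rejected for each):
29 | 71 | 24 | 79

Looking at the examples, the only property every 'Accepted' case has and every 'Rejected' case lacks is: multiple of 4.

Rejected, Rejected, Accepted, Rejected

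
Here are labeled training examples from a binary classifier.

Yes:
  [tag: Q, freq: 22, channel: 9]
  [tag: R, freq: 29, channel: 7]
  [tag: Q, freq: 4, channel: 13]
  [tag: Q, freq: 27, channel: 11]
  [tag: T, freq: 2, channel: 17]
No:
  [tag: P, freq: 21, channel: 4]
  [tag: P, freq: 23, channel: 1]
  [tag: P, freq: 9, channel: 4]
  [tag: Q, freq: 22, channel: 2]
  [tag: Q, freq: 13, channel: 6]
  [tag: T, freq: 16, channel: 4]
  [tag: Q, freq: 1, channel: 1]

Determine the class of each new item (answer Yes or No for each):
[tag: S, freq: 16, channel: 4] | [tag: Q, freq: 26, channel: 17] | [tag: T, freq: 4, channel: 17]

One predicate separates the groups cleanly: channel ≥ 7.

No, Yes, Yes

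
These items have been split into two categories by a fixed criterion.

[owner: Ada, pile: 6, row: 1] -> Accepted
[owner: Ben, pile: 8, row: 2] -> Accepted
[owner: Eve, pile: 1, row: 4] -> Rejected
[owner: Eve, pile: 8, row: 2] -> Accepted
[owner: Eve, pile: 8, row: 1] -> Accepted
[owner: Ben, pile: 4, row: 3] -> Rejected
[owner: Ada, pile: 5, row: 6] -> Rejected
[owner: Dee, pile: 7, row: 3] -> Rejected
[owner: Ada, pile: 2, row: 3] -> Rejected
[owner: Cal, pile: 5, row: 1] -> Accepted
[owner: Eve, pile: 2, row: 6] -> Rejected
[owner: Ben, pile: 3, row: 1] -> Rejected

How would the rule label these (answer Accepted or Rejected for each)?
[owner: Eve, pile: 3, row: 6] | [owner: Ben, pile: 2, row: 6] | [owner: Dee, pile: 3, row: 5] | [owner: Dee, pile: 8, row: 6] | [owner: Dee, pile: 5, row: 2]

The classifier is using: pile ≥ 4 AND row ≤ 2.

Rejected, Rejected, Rejected, Rejected, Accepted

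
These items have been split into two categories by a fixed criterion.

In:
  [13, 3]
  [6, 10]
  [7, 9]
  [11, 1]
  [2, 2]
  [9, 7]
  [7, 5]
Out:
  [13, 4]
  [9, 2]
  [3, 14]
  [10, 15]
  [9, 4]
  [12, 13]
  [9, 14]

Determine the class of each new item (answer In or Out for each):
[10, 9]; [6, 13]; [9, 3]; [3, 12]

The distinguishing property — sum is even — holds for all the 'In' cases and none of the 'Out' cases.
[10, 9] — 10+9 = 19, hence Out. [6, 13] — 6+13 = 19, hence Out. [9, 3] — 9+3 = 12, hence In. [3, 12] — 3+12 = 15, hence Out.

Out, Out, In, Out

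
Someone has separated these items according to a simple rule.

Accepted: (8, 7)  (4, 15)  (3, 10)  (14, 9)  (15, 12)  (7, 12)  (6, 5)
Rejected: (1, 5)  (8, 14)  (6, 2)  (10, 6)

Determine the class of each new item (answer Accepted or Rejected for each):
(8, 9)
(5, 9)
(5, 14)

Accepted, Rejected, Accepted

Looking at the examples, the only property every 'Accepted' case has and every 'Rejected' case lacks is: sum is odd.
Accepted: (8, 9), since 8+9 = 17. Rejected: (5, 9), since 5+9 = 14. Accepted: (5, 14), since 5+14 = 19.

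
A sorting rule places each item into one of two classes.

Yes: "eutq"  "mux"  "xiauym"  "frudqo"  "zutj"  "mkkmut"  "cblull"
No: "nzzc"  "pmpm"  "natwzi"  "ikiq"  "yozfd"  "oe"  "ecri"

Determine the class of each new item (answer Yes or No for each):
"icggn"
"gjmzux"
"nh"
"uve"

No, Yes, No, Yes

The simplest hypothesis consistent with all the labels is: contains 'u'.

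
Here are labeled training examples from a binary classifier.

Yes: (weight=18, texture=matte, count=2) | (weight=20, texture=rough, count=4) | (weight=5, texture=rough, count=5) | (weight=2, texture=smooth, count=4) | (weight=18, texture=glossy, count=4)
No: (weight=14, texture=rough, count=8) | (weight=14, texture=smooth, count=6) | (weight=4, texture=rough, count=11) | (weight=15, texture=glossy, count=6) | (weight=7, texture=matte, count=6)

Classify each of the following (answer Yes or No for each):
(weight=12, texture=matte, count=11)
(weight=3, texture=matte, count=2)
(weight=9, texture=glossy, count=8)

No, Yes, No

'Yes' ⟺ count ≤ 5.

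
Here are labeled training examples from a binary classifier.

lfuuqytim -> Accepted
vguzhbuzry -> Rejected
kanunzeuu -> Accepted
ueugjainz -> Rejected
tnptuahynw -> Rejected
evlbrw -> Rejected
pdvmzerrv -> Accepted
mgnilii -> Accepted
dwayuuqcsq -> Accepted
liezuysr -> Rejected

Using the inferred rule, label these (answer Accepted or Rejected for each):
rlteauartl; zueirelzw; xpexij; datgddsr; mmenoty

Looking at the examples, the only property every 'Accepted' case has and every 'Rejected' case lacks is: has a double letter.
rlteauartl: no doubled letter — does not pass, so Rejected.
zueirelzw: no doubled letter — does not pass, so Rejected.
xpexij: no doubled letter — does not pass, so Rejected.
datgddsr: 'dd' doubled — fits, so Accepted.
mmenoty: 'mm' doubled — fits, so Accepted.

Rejected, Rejected, Rejected, Accepted, Accepted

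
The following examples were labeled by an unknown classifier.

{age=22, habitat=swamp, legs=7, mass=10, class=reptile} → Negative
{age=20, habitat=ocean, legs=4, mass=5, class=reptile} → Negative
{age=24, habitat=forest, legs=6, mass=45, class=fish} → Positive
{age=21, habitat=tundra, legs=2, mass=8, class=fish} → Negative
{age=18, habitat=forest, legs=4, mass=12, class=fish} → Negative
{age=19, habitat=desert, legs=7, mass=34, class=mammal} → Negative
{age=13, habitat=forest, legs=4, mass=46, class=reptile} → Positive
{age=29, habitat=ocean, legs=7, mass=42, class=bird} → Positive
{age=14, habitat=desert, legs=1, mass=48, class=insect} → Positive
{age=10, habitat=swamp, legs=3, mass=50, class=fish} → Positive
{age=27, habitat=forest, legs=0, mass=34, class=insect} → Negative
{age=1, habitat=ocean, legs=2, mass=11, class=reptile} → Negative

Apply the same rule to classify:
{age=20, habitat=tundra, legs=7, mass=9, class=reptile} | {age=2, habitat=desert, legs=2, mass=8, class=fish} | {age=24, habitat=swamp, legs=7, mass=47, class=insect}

Negative, Negative, Positive

All 'Positive' examples share one property — mass ≥ 42 — and every 'Negative' example lacks it.
{age=20, habitat=tundra, legs=7, mass=9, class=reptile}: Negative (mass = 9). {age=2, habitat=desert, legs=2, mass=8, class=fish}: Negative (mass = 8). {age=24, habitat=swamp, legs=7, mass=47, class=insect}: Positive (mass = 47).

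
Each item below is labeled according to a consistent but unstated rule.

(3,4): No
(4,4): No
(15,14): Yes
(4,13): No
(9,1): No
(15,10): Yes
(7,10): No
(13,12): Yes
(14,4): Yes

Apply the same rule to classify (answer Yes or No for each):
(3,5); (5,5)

No, No

All 'Yes' examples share one property — sum ≥ 18 — and every 'No' example lacks it.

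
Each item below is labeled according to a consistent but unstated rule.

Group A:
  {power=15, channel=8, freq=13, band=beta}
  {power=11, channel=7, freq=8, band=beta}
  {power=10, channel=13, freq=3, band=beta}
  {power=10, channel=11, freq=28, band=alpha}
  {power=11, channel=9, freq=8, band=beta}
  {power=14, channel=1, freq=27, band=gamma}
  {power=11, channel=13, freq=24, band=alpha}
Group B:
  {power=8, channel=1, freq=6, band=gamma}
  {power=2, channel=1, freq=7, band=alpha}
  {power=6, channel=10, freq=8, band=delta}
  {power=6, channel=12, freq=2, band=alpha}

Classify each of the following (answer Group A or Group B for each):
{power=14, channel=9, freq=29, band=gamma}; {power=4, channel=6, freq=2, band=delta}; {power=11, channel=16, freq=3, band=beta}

All 'Group A' examples share one property — power ≥ 10 — and every 'Group B' example lacks it.
{power=14, channel=9, freq=29, band=gamma}: Group A (power = 14). {power=4, channel=6, freq=2, band=delta}: Group B (power = 4). {power=11, channel=16, freq=3, band=beta}: Group A (power = 11).

Group A, Group B, Group A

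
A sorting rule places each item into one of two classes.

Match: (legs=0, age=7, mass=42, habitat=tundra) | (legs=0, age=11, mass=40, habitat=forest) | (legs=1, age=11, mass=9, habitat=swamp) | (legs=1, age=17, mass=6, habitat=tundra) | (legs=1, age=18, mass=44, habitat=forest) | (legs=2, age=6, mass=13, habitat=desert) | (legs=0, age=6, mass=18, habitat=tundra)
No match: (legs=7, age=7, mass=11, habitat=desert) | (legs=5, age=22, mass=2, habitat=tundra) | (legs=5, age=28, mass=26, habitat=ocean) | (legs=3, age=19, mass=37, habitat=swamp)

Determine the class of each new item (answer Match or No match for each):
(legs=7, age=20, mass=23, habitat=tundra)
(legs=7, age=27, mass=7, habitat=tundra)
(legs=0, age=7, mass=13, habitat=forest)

All 'Match' examples share one property — legs ≤ 2 — and every 'No match' example lacks it.
(legs=7, age=20, mass=23, habitat=tundra) → legs = 7 → No match.
(legs=7, age=27, mass=7, habitat=tundra) → legs = 7 → No match.
(legs=0, age=7, mass=13, habitat=forest) → legs = 0 → Match.

No match, No match, Match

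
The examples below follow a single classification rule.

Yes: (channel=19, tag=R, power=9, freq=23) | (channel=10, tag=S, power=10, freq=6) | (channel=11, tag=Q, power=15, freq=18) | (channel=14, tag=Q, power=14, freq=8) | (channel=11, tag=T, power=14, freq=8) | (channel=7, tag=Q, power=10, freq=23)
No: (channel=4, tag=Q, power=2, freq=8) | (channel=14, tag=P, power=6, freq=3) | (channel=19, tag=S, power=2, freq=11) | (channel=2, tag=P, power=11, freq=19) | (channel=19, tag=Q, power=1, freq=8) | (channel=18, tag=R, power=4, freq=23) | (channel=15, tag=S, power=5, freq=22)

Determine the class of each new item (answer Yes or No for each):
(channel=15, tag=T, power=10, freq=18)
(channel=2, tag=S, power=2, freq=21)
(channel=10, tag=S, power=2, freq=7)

The common property of the 'Yes' items is: channel ≥ 4 AND power ≥ 9. No 'No' item has it.

Yes, No, No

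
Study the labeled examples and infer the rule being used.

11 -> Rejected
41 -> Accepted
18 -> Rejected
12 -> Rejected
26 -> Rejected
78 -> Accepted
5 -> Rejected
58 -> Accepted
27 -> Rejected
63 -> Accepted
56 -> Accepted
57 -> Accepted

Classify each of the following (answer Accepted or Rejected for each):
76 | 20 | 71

All 'Accepted' examples share one property — at least 41 — and every 'Rejected' example lacks it.

Accepted, Rejected, Accepted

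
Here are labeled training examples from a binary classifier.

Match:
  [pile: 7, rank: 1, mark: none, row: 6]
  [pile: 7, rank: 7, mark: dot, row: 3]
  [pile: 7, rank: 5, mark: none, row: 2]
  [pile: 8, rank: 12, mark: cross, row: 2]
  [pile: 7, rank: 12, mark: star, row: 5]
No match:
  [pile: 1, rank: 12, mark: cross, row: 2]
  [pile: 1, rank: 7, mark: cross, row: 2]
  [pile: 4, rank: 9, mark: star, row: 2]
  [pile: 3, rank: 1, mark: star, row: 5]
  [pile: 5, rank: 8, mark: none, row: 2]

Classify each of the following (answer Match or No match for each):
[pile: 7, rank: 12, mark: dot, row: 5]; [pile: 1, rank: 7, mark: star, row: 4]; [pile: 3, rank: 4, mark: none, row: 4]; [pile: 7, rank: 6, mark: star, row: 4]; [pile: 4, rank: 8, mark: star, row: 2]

Match, No match, No match, Match, No match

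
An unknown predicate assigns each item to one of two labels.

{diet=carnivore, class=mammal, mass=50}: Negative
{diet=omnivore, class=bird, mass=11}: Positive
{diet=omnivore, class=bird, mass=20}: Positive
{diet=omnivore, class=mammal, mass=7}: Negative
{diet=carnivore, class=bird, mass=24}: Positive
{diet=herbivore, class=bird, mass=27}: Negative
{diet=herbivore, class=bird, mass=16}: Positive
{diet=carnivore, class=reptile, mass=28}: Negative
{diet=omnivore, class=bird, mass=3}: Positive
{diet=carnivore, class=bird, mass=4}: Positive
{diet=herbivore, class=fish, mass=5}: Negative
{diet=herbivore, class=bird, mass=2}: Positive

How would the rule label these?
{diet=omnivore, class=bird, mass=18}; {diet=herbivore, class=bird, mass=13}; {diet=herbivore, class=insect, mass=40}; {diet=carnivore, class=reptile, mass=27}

Positive, Positive, Negative, Negative

Rule: class is bird AND mass ≤ 24. This holds for each 'Positive' example and fails for each 'Negative' one.
Positive: {diet=omnivore, class=bird, mass=18}, since class is bird, mass = 18.
Positive: {diet=herbivore, class=bird, mass=13}, since class is bird, mass = 13.
Negative: {diet=herbivore, class=insect, mass=40}, since class is insect, mass = 40.
Negative: {diet=carnivore, class=reptile, mass=27}, since class is reptile, mass = 27.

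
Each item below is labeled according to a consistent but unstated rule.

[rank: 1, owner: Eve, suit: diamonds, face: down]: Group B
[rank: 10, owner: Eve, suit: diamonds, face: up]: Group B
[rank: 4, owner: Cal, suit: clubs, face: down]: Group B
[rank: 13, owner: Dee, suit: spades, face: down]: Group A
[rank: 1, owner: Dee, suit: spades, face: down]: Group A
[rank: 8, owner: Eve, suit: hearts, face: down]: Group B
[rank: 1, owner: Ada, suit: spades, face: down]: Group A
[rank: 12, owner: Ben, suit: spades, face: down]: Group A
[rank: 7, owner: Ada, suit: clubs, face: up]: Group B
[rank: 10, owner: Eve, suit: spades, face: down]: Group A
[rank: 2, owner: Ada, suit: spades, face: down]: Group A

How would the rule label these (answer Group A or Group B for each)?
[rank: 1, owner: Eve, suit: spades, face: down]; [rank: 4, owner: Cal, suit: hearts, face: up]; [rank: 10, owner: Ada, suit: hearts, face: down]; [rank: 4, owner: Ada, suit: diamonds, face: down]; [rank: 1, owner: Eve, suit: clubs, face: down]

Group A, Group B, Group B, Group B, Group B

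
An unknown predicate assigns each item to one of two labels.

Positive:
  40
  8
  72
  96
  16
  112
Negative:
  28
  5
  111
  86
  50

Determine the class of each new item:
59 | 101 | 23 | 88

A rule that fits every label: multiple of 8 — true of each 'Positive' example, false of each 'Negative' one.
59 → 59 = 8·7 + 3 → Negative.
101 → 101 = 8·12 + 5 → Negative.
23 → 23 = 8·2 + 7 → Negative.
88 → 88 = 8·11 → Positive.

Negative, Negative, Negative, Positive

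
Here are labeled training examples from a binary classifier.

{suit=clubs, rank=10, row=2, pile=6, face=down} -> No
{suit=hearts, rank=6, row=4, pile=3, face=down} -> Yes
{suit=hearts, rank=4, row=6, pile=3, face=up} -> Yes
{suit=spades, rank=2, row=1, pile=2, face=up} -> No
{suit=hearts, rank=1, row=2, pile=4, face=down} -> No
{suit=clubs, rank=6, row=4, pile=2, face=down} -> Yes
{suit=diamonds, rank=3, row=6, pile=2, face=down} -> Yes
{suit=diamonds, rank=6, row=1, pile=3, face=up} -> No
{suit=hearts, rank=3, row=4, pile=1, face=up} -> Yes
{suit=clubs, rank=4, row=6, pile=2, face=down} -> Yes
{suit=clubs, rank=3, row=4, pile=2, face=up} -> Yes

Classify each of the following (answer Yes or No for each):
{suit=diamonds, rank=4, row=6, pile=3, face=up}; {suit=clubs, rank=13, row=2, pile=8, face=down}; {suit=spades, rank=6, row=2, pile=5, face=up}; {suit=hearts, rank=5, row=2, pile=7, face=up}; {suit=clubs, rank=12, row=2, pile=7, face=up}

Yes, No, No, No, No

Rule: row ≥ 4. This holds for each 'Yes' example and fails for each 'No' one.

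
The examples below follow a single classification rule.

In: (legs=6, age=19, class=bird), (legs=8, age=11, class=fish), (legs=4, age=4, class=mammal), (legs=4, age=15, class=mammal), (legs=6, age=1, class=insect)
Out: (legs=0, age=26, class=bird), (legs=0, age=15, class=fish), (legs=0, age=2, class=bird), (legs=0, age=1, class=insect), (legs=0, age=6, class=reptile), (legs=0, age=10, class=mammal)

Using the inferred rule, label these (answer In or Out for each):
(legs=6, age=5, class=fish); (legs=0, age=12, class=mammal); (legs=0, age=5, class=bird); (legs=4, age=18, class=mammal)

'In' ⟺ legs ≥ 4.
(legs=6, age=5, class=fish): legs = 6 — qualifies, so In. (legs=0, age=12, class=mammal): legs = 0 — doesn't match, so Out. (legs=0, age=5, class=bird): legs = 0 — doesn't match, so Out. (legs=4, age=18, class=mammal): legs = 4 — qualifies, so In.

In, Out, Out, In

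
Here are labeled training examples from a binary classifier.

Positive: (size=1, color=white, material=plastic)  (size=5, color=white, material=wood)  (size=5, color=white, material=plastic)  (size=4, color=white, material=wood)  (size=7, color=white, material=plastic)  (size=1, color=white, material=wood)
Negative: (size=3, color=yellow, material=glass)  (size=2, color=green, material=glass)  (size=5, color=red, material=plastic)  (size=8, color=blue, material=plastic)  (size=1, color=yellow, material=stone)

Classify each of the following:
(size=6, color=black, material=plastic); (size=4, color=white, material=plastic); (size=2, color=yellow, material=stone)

Negative, Positive, Negative

Every 'Positive' example satisfies: color is white. None of the 'Negative' examples do.
(size=6, color=black, material=plastic): color is black — doesn't qualify, so Negative.
(size=4, color=white, material=plastic): color is white — satisfies this, so Positive.
(size=2, color=yellow, material=stone): color is yellow — doesn't qualify, so Negative.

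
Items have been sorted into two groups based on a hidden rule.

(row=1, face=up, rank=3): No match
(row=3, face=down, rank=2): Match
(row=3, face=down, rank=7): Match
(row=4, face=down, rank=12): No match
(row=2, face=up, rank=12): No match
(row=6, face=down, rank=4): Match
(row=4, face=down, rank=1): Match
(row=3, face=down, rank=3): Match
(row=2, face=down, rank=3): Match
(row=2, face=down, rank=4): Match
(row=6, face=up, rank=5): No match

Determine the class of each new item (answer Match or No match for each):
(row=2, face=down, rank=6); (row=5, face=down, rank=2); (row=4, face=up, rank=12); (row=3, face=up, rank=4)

Rule: face is down AND rank ≤ 7. This holds for each 'Match' example and fails for each 'No match' one.
(row=2, face=down, rank=6) → face is down, rank = 6 → Match.
(row=5, face=down, rank=2) → face is down, rank = 2 → Match.
(row=4, face=up, rank=12) → face is up, rank = 12 → No match.
(row=3, face=up, rank=4) → face is up, rank = 4 → No match.

Match, Match, No match, No match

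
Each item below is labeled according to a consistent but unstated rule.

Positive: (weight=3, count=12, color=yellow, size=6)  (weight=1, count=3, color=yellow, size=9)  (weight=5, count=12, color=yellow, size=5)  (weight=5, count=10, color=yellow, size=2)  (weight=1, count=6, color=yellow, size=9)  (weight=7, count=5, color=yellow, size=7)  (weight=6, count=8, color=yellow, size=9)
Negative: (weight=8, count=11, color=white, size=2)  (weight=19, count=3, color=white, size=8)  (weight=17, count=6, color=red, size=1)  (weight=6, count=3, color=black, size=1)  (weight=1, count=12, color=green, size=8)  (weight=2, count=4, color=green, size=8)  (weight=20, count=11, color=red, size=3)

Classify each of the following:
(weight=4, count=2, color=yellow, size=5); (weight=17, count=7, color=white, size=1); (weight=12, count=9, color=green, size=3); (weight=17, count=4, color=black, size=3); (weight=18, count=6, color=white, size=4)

Positive, Negative, Negative, Negative, Negative

One predicate separates the groups cleanly: color is yellow.
(weight=4, count=2, color=yellow, size=5): color is yellow — meets the rule, so Positive. (weight=17, count=7, color=white, size=1): color is white — doesn't match, so Negative. (weight=12, count=9, color=green, size=3): color is green — doesn't match, so Negative. (weight=17, count=4, color=black, size=3): color is black — doesn't match, so Negative. (weight=18, count=6, color=white, size=4): color is white — doesn't match, so Negative.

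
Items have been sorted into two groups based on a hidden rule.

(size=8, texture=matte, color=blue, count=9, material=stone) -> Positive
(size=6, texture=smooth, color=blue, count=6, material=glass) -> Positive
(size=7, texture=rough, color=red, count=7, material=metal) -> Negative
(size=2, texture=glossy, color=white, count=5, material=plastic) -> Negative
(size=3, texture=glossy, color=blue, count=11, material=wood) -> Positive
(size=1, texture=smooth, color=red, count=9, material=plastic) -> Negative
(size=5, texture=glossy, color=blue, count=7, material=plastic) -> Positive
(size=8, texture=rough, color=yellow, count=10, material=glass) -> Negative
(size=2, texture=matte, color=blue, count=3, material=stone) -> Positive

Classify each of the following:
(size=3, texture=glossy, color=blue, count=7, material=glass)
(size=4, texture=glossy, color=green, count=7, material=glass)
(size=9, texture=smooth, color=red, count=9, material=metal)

Positive, Negative, Negative

The classifier is using: color is blue.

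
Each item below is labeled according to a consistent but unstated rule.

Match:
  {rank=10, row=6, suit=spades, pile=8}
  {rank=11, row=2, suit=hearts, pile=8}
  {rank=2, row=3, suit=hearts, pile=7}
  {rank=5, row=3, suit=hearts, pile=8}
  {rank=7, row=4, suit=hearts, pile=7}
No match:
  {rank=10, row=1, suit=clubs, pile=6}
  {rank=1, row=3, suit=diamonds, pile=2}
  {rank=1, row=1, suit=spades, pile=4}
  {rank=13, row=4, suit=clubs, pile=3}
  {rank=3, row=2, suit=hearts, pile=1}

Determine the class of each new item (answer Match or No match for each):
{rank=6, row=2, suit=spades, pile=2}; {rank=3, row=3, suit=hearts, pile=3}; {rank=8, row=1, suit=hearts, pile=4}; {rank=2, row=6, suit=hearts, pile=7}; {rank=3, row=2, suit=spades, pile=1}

Rule: pile ≥ 7. This holds for each 'Match' example and fails for each 'No match' one.
{rank=6, row=2, suit=spades, pile=2} → pile = 2 → No match.
{rank=3, row=3, suit=hearts, pile=3} → pile = 3 → No match.
{rank=8, row=1, suit=hearts, pile=4} → pile = 4 → No match.
{rank=2, row=6, suit=hearts, pile=7} → pile = 7 → Match.
{rank=3, row=2, suit=spades, pile=1} → pile = 1 → No match.

No match, No match, No match, Match, No match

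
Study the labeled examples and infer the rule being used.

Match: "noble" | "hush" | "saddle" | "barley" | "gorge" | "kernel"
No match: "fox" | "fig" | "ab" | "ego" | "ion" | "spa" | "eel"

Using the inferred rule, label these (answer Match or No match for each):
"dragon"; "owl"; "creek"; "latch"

'Match' ⟺ length ≥ 4.
"dragon" — length 6, hence Match. "owl" — length 3, hence No match. "creek" — length 5, hence Match. "latch" — length 5, hence Match.

Match, No match, Match, Match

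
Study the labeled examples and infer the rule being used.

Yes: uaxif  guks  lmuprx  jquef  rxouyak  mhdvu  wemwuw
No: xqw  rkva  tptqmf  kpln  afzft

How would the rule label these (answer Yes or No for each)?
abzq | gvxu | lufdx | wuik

The common property of the 'Yes' items is: contains 'u'. No 'No' item has it.
abzq → no 'u' → No.
gvxu → has 'u' → Yes.
lufdx → has 'u' → Yes.
wuik → has 'u' → Yes.

No, Yes, Yes, Yes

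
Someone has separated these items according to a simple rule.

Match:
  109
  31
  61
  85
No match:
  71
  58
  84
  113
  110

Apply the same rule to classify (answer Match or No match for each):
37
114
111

All 'Match' examples share one property — ≡ 1 (mod 6) — and every 'No match' example lacks it.

Match, No match, No match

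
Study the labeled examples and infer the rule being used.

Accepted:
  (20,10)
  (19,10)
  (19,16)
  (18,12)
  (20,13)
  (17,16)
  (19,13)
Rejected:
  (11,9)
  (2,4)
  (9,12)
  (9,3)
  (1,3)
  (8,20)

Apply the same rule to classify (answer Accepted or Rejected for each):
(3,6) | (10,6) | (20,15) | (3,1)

Rejected, Rejected, Accepted, Rejected

Every 'Accepted' example satisfies: sum ≥ 29. None of the 'Rejected' examples do.
Rejected: (3,6), since 3+6 = 9. Rejected: (10,6), since 10+6 = 16. Accepted: (20,15), since 20+15 = 35. Rejected: (3,1), since 3+1 = 4.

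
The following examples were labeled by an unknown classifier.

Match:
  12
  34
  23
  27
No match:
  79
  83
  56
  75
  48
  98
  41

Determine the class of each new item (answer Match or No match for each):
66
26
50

No match, Match, No match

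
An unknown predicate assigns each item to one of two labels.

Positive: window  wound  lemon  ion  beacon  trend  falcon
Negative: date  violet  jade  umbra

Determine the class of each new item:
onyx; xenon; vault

Positive, Positive, Negative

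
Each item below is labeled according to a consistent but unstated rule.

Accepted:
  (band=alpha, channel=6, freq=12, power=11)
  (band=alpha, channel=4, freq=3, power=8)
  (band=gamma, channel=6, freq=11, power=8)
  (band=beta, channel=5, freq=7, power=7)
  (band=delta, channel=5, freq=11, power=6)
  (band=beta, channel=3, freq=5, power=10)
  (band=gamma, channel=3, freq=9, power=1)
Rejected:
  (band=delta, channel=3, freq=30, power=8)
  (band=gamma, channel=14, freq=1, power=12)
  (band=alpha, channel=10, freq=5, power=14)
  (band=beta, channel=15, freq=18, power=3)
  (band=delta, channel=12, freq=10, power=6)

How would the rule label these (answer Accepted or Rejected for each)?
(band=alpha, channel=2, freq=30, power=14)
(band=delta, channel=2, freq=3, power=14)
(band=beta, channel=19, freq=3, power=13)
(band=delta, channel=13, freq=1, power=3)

Rejected, Accepted, Rejected, Rejected

The classifier is using: freq ≤ 12 AND channel ≤ 6.
(band=alpha, channel=2, freq=30, power=14): freq = 30, channel = 2 — does not satisfy this, so Rejected. (band=delta, channel=2, freq=3, power=14): freq = 3, channel = 2 — fits, so Accepted. (band=beta, channel=19, freq=3, power=13): freq = 3, channel = 19 — does not satisfy this, so Rejected. (band=delta, channel=13, freq=1, power=3): freq = 1, channel = 13 — does not satisfy this, so Rejected.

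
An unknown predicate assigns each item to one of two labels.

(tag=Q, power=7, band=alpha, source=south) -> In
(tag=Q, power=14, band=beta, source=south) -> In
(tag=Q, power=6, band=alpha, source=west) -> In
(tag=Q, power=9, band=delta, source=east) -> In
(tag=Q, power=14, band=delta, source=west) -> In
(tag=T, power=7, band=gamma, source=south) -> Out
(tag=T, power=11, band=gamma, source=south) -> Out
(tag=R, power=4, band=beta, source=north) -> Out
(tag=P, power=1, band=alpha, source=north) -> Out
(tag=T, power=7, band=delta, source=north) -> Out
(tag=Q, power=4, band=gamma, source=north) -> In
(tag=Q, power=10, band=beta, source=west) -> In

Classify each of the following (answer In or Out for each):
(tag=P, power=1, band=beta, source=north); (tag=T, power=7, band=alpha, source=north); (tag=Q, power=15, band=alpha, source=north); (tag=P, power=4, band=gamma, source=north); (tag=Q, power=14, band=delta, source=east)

Out, Out, In, Out, In

Every 'In' example satisfies: tag is Q. None of the 'Out' examples do.
Out: (tag=P, power=1, band=beta, source=north), since tag is P. Out: (tag=T, power=7, band=alpha, source=north), since tag is T. In: (tag=Q, power=15, band=alpha, source=north), since tag is Q. Out: (tag=P, power=4, band=gamma, source=north), since tag is P. In: (tag=Q, power=14, band=delta, source=east), since tag is Q.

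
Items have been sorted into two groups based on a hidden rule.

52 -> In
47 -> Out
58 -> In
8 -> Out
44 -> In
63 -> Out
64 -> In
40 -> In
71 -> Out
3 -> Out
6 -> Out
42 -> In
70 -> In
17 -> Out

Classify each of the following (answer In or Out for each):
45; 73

The distinguishing property — even AND at least 17 — holds for all the 'In' cases and none of the 'Out' cases.
45: Out (45 is odd, 45 ≥ 17).
73: Out (73 is odd, 73 ≥ 17).

Out, Out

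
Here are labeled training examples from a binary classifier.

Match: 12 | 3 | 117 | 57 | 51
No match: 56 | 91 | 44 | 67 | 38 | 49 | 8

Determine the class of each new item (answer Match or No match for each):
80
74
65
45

One predicate separates the groups cleanly: multiple of 3.
No match: 80, since 80 = 3·26 + 2.
No match: 74, since 74 = 3·24 + 2.
No match: 65, since 65 = 3·21 + 2.
Match: 45, since 45 = 3·15.

No match, No match, No match, Match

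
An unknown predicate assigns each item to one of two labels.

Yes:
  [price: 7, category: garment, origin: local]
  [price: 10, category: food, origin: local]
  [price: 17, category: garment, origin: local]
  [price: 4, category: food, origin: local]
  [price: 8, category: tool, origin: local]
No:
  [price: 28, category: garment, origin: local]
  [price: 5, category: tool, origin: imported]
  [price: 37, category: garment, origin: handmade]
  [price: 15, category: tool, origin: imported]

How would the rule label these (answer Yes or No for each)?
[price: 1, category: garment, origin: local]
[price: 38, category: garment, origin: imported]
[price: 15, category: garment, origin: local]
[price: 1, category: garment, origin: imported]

Yes, No, Yes, No

Every 'Yes' example satisfies: origin is local AND price ≤ 17. None of the 'No' examples do.
[price: 1, category: garment, origin: local]: Yes (origin is local, price = 1).
[price: 38, category: garment, origin: imported]: No (origin is imported, price = 38).
[price: 15, category: garment, origin: local]: Yes (origin is local, price = 15).
[price: 1, category: garment, origin: imported]: No (origin is imported, price = 1).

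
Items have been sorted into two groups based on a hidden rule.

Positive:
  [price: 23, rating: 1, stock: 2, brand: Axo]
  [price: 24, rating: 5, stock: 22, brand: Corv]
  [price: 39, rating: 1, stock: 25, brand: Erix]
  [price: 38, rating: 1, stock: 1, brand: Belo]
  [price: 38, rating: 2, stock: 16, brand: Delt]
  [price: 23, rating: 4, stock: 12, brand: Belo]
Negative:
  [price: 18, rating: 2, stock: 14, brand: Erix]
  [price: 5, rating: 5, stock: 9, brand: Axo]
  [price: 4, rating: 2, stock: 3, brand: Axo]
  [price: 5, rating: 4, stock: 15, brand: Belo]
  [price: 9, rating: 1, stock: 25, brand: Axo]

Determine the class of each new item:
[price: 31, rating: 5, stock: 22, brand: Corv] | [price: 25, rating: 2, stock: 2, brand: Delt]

Positive, Positive

All 'Positive' examples share one property — price ≥ 23 — and every 'Negative' example lacks it.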